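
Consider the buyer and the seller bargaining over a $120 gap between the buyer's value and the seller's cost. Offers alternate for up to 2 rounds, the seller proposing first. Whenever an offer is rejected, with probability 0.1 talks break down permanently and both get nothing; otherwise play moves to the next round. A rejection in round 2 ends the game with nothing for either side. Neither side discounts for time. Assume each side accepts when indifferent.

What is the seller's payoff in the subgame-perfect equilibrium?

Round 2 (the buyer proposes): the seller will accept anything ≥ 0, so the buyer offers 0 and keeps 120.
Round 1 (the seller proposes): rejecting gives the buyer an expected 0.9 × 120 = 108. The seller offers 108 and keeps 120 − 108 = 12.

12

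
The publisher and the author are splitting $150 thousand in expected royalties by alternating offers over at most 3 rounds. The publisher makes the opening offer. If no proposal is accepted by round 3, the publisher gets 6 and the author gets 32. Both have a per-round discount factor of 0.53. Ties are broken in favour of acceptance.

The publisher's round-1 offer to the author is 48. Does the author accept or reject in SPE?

Accept

Round 3 (the publisher proposes): the author gets 32 if talks fail, so the publisher offers 32 and keeps 118.
Round 2 (the author proposes): the publisher can get 118 next round, worth 0.53 × 118 = 62.54 now; the author offers that and keeps 87.46.
So by rejecting in round 1, the author gets 87.46 next round, worth 0.53 × 87.46 = 46.3538 now.
Offer 48 ≥ 46.3538, so the author accepts.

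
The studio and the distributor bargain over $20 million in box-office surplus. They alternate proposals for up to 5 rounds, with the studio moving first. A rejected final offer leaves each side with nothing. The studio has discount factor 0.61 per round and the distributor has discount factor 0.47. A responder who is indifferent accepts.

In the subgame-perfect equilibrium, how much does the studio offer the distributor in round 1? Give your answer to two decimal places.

4.72

Work backward from the last round.
Round 5 (the studio proposes): rejection yields 0 for the distributor; the studio offers 0 and keeps 20.
Round 4 (the distributor proposes): the studio can get 20 next round, worth 0.61 × 20 = 12.2 now. The distributor offers 12.2 and keeps 20 − 12.2 = 7.8.
Round 3 (the studio proposes): the distributor can get 7.8 next round, worth 0.47 × 7.8 = 3.666 now, so the studio offers 3.666, keeping 16.334.
Round 2 (the distributor proposes): the studio can get 16.334 next round, worth 0.61 × 16.334 = 9.96374 now, so the distributor offers 9.96374, keeping 10.03626.
Round 1 (the studio proposes): the distributor can get 10.03626 next round, worth 0.47 × 10.03626 = 4.7170422 now; the studio offers that and keeps 15.2829578.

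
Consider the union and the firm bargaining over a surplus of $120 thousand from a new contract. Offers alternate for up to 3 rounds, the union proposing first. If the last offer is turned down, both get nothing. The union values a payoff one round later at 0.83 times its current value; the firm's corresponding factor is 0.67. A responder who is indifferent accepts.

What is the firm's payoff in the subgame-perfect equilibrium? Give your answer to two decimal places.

Round 3 (the union proposes): rejection yields 0 for the firm; the union offers 0 and keeps 120.
Round 2 (the firm proposes): the union can get 120 next round, worth 0.83 × 120 = 99.6 now, so the firm offers 99.6, keeping 20.4.
Round 1 (the union proposes): the firm can get 20.4 next round, worth 0.67 × 20.4 = 13.668 now. The union offers 13.668 and keeps 120 − 13.668 = 106.332.

13.67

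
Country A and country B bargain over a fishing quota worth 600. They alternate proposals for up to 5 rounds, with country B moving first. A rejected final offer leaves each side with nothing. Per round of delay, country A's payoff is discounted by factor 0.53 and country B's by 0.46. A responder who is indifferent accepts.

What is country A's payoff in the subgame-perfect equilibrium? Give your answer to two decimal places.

213.59

Work backward from the last round.
Round 5 (country B proposes): rejection yields 0 for country A; country B offers 0 and keeps 600.
Round 4 (country A proposes): country B can get 600 next round, worth 0.46 × 600 = 276 now, so country A offers 276, keeping 324.
Round 3 (country B proposes): country A can get 324 next round, worth 0.53 × 324 = 171.72 now; country B offers that and keeps 428.28.
Round 2 (country A proposes): country B can get 428.28 next round, worth 0.46 × 428.28 = 197.0088 now. Country A offers 197.0088 and keeps 600 − 197.0088 = 402.9912.
Round 1 (country B proposes): country A can get 402.9912 next round, worth 0.53 × 402.9912 = 213.585336 now, so country B offers 213.585336, keeping 386.414664.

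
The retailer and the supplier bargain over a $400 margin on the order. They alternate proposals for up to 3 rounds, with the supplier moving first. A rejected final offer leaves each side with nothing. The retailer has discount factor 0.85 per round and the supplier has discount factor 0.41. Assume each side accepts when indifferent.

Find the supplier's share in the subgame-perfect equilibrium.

Round 3 (the supplier proposes): rejection yields 0 for the retailer; the supplier offers 0 and keeps 400.
Round 2 (the retailer proposes): the supplier can get 400 next round, worth 0.41 × 400 = 164 now. The retailer offers 164 and keeps 400 − 164 = 236.
Round 1 (the supplier proposes): the retailer can get 236 next round, worth 0.85 × 236 = 200.6 now. The supplier offers 200.6 and keeps 400 − 200.6 = 199.4.

199.4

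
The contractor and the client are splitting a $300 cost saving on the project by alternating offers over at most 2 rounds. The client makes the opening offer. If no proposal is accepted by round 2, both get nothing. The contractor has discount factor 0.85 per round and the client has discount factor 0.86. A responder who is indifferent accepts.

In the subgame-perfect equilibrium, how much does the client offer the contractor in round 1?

Round 2 (the contractor proposes): rejection yields 0 for the client; the contractor offers 0 and keeps 300.
Round 1 (the client proposes): the contractor can get 300 next round, worth 0.85 × 300 = 255 now. The client offers 255 and keeps 300 − 255 = 45.

255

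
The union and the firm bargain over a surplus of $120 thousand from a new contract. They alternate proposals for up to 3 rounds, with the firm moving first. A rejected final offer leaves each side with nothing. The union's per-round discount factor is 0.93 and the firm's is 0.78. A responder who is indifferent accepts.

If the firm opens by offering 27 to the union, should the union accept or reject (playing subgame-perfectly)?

Round 3 (the firm proposes): the union will accept anything ≥ 0, so the firm offers 0 and keeps 120.
Round 2 (the union proposes): the firm can get 120 next round, worth 0.78 × 120 = 93.6 now, so the union offers 93.6, keeping 26.4.
So by rejecting in round 1, the union gets 26.4 next round, worth 0.93 × 26.4 = 24.552 now.
Offer 27 ≥ 24.552, so the union accepts.

Accept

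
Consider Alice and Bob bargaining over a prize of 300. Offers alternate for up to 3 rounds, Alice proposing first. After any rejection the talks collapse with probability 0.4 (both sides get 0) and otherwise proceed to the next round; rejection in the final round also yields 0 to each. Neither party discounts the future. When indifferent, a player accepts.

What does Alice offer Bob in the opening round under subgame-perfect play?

Round 3 (Alice proposes): rejection yields 0 for Bob; Alice offers 0 and keeps 300.
Round 2 (Bob proposes): rejecting gives Alice an expected 0.6 × 300 = 180, so Bob offers 180, keeping 120.
Round 1 (Alice proposes): rejecting gives Bob an expected 0.6 × 120 = 72, so Alice offers 72, keeping 228.

72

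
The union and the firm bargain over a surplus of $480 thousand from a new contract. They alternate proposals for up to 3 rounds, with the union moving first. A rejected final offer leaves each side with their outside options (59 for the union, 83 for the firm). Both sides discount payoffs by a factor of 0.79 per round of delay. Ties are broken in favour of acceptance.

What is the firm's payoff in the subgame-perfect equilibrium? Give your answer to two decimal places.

Round 3 (the union proposes): the firm gets 83 if talks fail, so the union offers 83 and keeps 397.
Round 2 (the firm proposes): the union can get 397 next round, worth 0.79 × 397 = 313.63 now, so the firm offers 313.63, keeping 166.37.
Round 1 (the union proposes): the firm can get 166.37 next round, worth 0.79 × 166.37 = 131.4323 now, so the union offers 131.4323, keeping 348.5677.

131.43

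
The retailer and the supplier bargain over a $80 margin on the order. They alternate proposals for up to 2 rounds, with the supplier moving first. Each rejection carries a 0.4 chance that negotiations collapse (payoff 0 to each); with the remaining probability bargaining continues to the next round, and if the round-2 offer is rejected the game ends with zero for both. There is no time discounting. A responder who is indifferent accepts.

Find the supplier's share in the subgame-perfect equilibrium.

Round 2 (the retailer proposes): rejection yields 0 for the supplier; the retailer offers 0 and keeps 80.
Round 1 (the supplier proposes): rejecting gives the retailer an expected 0.6 × 80 = 48. The supplier offers 48 and keeps 80 − 48 = 32.

32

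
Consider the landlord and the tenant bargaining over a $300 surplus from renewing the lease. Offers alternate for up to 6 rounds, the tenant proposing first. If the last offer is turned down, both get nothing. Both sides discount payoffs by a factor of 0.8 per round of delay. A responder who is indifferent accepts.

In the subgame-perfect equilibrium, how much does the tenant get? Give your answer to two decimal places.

122.98

By backward induction:
Round 6 (the landlord proposes): rejection yields 0 for the tenant; the landlord offers 0 and keeps 300.
Round 5 (the tenant proposes): the landlord can get 300 next round, worth 0.8 × 300 = 240 now. The tenant offers 240 and keeps 300 − 240 = 60.
Round 4 (the landlord proposes): the tenant can get 60 next round, worth 0.8 × 60 = 48 now. The landlord offers 48 and keeps 300 − 48 = 252.
Round 3 (the tenant proposes): the landlord can get 252 next round, worth 0.8 × 252 = 201.6 now; the tenant offers that and keeps 98.4.
Round 2 (the landlord proposes): the tenant can get 98.4 next round, worth 0.8 × 98.4 = 78.72 now. The landlord offers 78.72 and keeps 300 − 78.72 = 221.28.
Round 1 (the tenant proposes): the landlord can get 221.28 next round, worth 0.8 × 221.28 = 177.024 now, so the tenant offers 177.024, keeping 122.976.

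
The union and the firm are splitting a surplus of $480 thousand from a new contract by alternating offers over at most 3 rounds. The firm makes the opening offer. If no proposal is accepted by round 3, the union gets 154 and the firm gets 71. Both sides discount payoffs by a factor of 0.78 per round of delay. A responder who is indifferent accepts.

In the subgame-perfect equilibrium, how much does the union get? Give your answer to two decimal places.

Round 3 (the firm proposes): the union gets 154 if talks fail, so the firm offers 154 and keeps 326.
Round 2 (the union proposes): the firm can get 326 next round, worth 0.78 × 326 = 254.28 now, so the union offers 254.28, keeping 225.72.
Round 1 (the firm proposes): the union can get 225.72 next round, worth 0.78 × 225.72 = 176.0616 now. The firm offers 176.0616 and keeps 480 − 176.0616 = 303.9384.

176.06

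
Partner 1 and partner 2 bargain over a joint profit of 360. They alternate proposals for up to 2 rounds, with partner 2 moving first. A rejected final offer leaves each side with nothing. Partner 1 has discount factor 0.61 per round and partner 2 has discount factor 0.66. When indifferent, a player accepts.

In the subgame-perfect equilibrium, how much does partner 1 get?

Solve by backward induction from round 2.
Round 2 (partner 1 proposes): partner 2 will accept anything ≥ 0, so partner 1 offers 0 and keeps 360.
Round 1 (partner 2 proposes): partner 1 can get 360 next round, worth 0.61 × 360 = 219.6 now. Partner 2 offers 219.6 and keeps 360 − 219.6 = 140.4.

219.6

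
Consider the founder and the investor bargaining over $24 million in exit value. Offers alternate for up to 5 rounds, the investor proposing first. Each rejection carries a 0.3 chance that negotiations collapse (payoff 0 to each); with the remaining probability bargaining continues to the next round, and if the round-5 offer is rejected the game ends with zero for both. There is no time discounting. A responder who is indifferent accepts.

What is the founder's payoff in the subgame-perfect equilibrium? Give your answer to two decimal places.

By backward induction:
Round 5 (the investor proposes): rejection yields 0 for the founder; the investor offers 0 and keeps 24.
Round 4 (the founder proposes): rejecting gives the investor an expected 0.7 × 24 = 16.8, so the founder offers 16.8, keeping 7.2.
Round 3 (the investor proposes): rejecting gives the founder an expected 0.7 × 7.2 = 5.04. The investor offers 5.04 and keeps 24 − 5.04 = 18.96.
Round 2 (the founder proposes): rejecting gives the investor an expected 0.7 × 18.96 = 13.272, so the founder offers 13.272, keeping 10.728.
Round 1 (the investor proposes): rejecting gives the founder an expected 0.7 × 10.728 = 7.5096, so the investor offers 7.5096, keeping 16.4904.

7.51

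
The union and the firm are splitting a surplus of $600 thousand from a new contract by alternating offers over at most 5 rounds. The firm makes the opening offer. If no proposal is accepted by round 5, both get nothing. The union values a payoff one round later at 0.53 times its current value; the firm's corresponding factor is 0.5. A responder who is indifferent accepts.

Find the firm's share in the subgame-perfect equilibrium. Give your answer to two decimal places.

398.87

Solve by backward induction from round 5.
Round 5 (the firm proposes): the union will accept anything ≥ 0, so the firm offers 0 and keeps 600.
Round 4 (the union proposes): the firm can get 600 next round, worth 0.5 × 600 = 300 now. The union offers 300 and keeps 600 − 300 = 300.
Round 3 (the firm proposes): the union can get 300 next round, worth 0.53 × 300 = 159 now; the firm offers that and keeps 441.
Round 2 (the union proposes): the firm can get 441 next round, worth 0.5 × 441 = 220.5 now. The union offers 220.5 and keeps 600 − 220.5 = 379.5.
Round 1 (the firm proposes): the union can get 379.5 next round, worth 0.53 × 379.5 = 201.135 now, so the firm offers 201.135, keeping 398.865.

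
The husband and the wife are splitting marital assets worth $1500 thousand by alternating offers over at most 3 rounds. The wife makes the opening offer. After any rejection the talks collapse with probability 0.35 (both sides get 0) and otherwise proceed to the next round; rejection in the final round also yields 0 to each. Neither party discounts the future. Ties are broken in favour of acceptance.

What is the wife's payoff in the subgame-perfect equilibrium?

1158.75

By backward induction:
Round 3 (the wife proposes): the husband will accept anything ≥ 0, so the wife offers 0 and keeps 1500.
Round 2 (the husband proposes): rejecting gives the wife an expected 0.65 × 1500 = 975; the husband offers that and keeps 525.
Round 1 (the wife proposes): rejecting gives the husband an expected 0.65 × 525 = 341.25; the wife offers that and keeps 1158.75.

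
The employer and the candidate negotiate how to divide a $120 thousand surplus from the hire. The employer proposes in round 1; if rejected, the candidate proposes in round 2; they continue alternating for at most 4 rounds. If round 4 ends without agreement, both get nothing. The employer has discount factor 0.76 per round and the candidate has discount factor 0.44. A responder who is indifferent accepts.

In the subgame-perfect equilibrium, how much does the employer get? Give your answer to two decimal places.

Round 4 (the candidate proposes): rejection yields 0 for the employer; the candidate offers 0 and keeps 120.
Round 3 (the employer proposes): the candidate can get 120 next round, worth 0.44 × 120 = 52.8 now. The employer offers 52.8 and keeps 120 − 52.8 = 67.2.
Round 2 (the candidate proposes): the employer can get 67.2 next round, worth 0.76 × 67.2 = 51.072 now, so the candidate offers 51.072, keeping 68.928.
Round 1 (the employer proposes): the candidate can get 68.928 next round, worth 0.44 × 68.928 = 30.32832 now; the employer offers that and keeps 89.67168.

89.67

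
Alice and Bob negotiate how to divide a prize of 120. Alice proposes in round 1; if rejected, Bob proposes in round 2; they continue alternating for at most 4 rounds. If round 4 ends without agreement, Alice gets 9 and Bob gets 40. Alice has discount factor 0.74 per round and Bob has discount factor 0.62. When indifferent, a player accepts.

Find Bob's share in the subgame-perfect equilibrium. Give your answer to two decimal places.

Round 4 (Bob proposes): Alice gets 9 if talks fail, so Bob offers 9 and keeps 111.
Round 3 (Alice proposes): Bob can get 111 next round, worth 0.62 × 111 = 68.82 now; Alice offers that and keeps 51.18.
Round 2 (Bob proposes): Alice can get 51.18 next round, worth 0.74 × 51.18 = 37.8732 now. Bob offers 37.8732 and keeps 120 − 37.8732 = 82.1268.
Round 1 (Alice proposes): Bob can get 82.1268 next round, worth 0.62 × 82.1268 = 50.918616 now, so Alice offers 50.918616, keeping 69.081384.

50.92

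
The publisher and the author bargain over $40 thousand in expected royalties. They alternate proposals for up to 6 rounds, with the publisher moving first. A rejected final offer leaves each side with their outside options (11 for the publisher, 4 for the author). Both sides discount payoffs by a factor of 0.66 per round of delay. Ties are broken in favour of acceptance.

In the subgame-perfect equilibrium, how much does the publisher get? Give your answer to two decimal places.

23.48

Work backward from the last round.
Round 6 (the author proposes): the publisher gets 11 if talks fail, so the author offers 11 and keeps 29.
Round 5 (the publisher proposes): the author can get 29 next round, worth 0.66 × 29 = 19.14 now; the publisher offers that and keeps 20.86.
Round 4 (the author proposes): the publisher can get 20.86 next round, worth 0.66 × 20.86 = 13.7676 now, so the author offers 13.7676, keeping 26.2324.
Round 3 (the publisher proposes): the author can get 26.2324 next round, worth 0.66 × 26.2324 = 17.313384 now. The publisher offers 17.313384 and keeps 40 − 17.313384 = 22.686616.
Round 2 (the author proposes): the publisher can get 22.686616 next round, worth 0.66 × 22.686616 = 14.97316656 now. The author offers 14.97316656 and keeps 40 − 14.97316656 = 25.02683344.
Round 1 (the publisher proposes): the author can get 25.02683344 next round, worth 0.66 × 25.02683344 = 16.5177100704 now, so the publisher offers 16.5177100704, keeping 23.4822899296.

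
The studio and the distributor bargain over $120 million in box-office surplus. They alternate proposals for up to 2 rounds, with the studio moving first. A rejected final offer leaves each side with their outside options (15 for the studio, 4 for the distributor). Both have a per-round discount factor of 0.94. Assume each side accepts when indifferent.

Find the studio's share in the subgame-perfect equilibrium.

Round 2 (the distributor proposes): the studio gets 15 if talks fail, so the distributor offers 15 and keeps 105.
Round 1 (the studio proposes): the distributor can get 105 next round, worth 0.94 × 105 = 98.7 now; the studio offers that and keeps 21.3.

21.3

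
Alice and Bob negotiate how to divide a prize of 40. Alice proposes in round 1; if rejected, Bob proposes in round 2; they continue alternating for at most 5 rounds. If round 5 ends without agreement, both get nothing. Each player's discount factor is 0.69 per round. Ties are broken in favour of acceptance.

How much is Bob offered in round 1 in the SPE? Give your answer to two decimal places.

12.63

Round 5 (Alice proposes): rejection yields 0 for Bob; Alice offers 0 and keeps 40.
Round 4 (Bob proposes): Alice can get 40 next round, worth 0.69 × 40 = 27.6 now, so Bob offers 27.6, keeping 12.4.
Round 3 (Alice proposes): Bob can get 12.4 next round, worth 0.69 × 12.4 = 8.556 now, so Alice offers 8.556, keeping 31.444.
Round 2 (Bob proposes): Alice can get 31.444 next round, worth 0.69 × 31.444 = 21.69636 now, so Bob offers 21.69636, keeping 18.30364.
Round 1 (Alice proposes): Bob can get 18.30364 next round, worth 0.69 × 18.30364 = 12.6295116 now, so Alice offers 12.6295116, keeping 27.3704884.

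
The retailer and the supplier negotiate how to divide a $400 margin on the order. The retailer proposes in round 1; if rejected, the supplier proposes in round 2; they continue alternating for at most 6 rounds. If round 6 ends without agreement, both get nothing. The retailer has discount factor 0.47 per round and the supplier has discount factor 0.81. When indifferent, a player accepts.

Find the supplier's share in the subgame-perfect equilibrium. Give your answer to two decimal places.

284.05

Round 6 (the supplier proposes): the retailer will accept anything ≥ 0, so the supplier offers 0 and keeps 400.
Round 5 (the retailer proposes): the supplier can get 400 next round, worth 0.81 × 400 = 324 now; the retailer offers that and keeps 76.
Round 4 (the supplier proposes): the retailer can get 76 next round, worth 0.47 × 76 = 35.72 now, so the supplier offers 35.72, keeping 364.28.
Round 3 (the retailer proposes): the supplier can get 364.28 next round, worth 0.81 × 364.28 = 295.0668 now, so the retailer offers 295.0668, keeping 104.9332.
Round 2 (the supplier proposes): the retailer can get 104.9332 next round, worth 0.47 × 104.9332 = 49.318604 now. The supplier offers 49.318604 and keeps 400 − 49.318604 = 350.681396.
Round 1 (the retailer proposes): the supplier can get 350.681396 next round, worth 0.81 × 350.681396 = 284.05193076 now; the retailer offers that and keeps 115.94806924.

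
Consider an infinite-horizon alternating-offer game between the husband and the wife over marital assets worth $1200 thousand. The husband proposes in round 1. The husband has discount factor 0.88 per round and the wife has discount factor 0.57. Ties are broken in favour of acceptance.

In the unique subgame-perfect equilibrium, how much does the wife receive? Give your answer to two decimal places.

Let x be the husband's share when the husband proposes and y be the wife's share when the wife proposes.
The wife accepts iff offered ≥ 0.57·y, so x = 1200 − 0.57y. Symmetrically y = 1200 − 0.88x.
Substituting: x = 1200 − 0.57(1200 − 0.88x), giving x(1 − 0.88·0.57) = 1200(1 − 0.57).
So x = 1200 × 0.43 / 0.4984 ≈ 1035.3130, and the wife receives 1200 − x ≈ 164.6870.

164.69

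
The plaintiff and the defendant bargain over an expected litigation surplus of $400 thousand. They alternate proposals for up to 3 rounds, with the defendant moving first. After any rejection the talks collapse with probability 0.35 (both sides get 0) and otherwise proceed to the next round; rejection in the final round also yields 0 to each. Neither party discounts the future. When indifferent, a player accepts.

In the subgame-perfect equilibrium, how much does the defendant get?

309

Round 3 (the defendant proposes): the plaintiff will accept anything ≥ 0, so the defendant offers 0 and keeps 400.
Round 2 (the plaintiff proposes): rejecting gives the defendant an expected 0.65 × 400 = 260. The plaintiff offers 260 and keeps 400 − 260 = 140.
Round 1 (the defendant proposes): rejecting gives the plaintiff an expected 0.65 × 140 = 91. The defendant offers 91 and keeps 400 − 91 = 309.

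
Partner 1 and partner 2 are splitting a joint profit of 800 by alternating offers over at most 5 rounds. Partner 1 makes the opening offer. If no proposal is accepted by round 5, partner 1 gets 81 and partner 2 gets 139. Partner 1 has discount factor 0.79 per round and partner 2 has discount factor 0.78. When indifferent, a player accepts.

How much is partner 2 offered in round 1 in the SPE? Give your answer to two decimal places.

264.57

Round 5 (partner 1 proposes): partner 2 gets 139 if talks fail, so partner 1 offers 139 and keeps 661.
Round 4 (partner 2 proposes): partner 1 can get 661 next round, worth 0.79 × 661 = 522.19 now. Partner 2 offers 522.19 and keeps 800 − 522.19 = 277.81.
Round 3 (partner 1 proposes): partner 2 can get 277.81 next round, worth 0.78 × 277.81 = 216.6918 now. Partner 1 offers 216.6918 and keeps 800 − 216.6918 = 583.3082.
Round 2 (partner 2 proposes): partner 1 can get 583.3082 next round, worth 0.79 × 583.3082 = 460.813478 now, so partner 2 offers 460.813478, keeping 339.186522.
Round 1 (partner 1 proposes): partner 2 can get 339.186522 next round, worth 0.78 × 339.186522 = 264.56548716 now, so partner 1 offers 264.56548716, keeping 535.43451284.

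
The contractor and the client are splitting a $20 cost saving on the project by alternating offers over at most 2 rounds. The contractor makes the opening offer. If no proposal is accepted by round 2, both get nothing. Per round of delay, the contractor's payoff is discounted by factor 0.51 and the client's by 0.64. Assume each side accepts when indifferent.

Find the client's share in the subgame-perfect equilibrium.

12.8

Round 2 (the client proposes): the contractor will accept anything ≥ 0, so the client offers 0 and keeps 20.
Round 1 (the contractor proposes): the client can get 20 next round, worth 0.64 × 20 = 12.8 now. The contractor offers 12.8 and keeps 20 − 12.8 = 7.2.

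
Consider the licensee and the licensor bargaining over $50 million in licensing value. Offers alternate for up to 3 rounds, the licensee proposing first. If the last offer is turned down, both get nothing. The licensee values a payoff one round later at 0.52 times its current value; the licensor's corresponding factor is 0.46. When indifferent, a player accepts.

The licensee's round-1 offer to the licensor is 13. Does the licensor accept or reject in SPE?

Round 3 (the licensee proposes): rejection yields 0 for the licensor; the licensee offers 0 and keeps 50.
Round 2 (the licensor proposes): the licensee can get 50 next round, worth 0.52 × 50 = 26 now, so the licensor offers 26, keeping 24.
So by rejecting in round 1, the licensor gets 24 next round, worth 0.46 × 24 = 11.04 now.
Offer 13 ≥ 11.04, so the licensor accepts.

Accept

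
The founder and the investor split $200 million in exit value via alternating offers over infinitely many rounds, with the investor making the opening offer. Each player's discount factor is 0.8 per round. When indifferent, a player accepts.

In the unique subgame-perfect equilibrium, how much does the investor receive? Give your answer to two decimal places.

When the investor proposes, the founder accepts any offer worth at least 0.8 times what the founder would get by proposing next round; and vice versa.
This gives x = 200 − 0.8y and y = 200 − 0.8x, where x and y are each side's share when it proposes.
Hence (1 − 0.8·0.8)x = 200(1 − 0.8), i.e. 0.36·x = 40.
x ≈ 111.1111; the founder's share is 200 − x ≈ 88.8889.

111.11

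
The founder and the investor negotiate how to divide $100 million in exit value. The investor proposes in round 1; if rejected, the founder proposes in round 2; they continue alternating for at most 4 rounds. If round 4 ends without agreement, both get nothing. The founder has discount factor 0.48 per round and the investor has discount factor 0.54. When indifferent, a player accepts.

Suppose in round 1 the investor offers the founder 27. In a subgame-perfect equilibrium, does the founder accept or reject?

Round 4 (the founder proposes): rejection yields 0 for the investor; the founder offers 0 and keeps 100.
Round 3 (the investor proposes): the founder can get 100 next round, worth 0.48 × 100 = 48 now, so the investor offers 48, keeping 52.
Round 2 (the founder proposes): the investor can get 52 next round, worth 0.54 × 52 = 28.08 now, so the founder offers 28.08, keeping 71.92.
So by rejecting in round 1, the founder gets 71.92 next round, worth 0.48 × 71.92 = 34.5216 now.
Offer 27 < 34.5216, so the founder rejects.

Reject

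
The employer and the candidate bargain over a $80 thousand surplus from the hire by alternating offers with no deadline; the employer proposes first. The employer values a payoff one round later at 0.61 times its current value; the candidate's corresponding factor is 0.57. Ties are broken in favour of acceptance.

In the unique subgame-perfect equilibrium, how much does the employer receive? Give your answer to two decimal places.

52.74

When the employer proposes, the candidate accepts any offer worth at least 0.57 times what the candidate would get by proposing next round; and vice versa.
This gives x = 80 − 0.57y and y = 80 − 0.61x, where x and y are each side's share when it proposes.
Hence (1 − 0.57·0.61)x = 80(1 − 0.57), i.e. 0.6523·x = 34.4.
x ≈ 52.7365; the candidate's share is 80 − x ≈ 27.2635.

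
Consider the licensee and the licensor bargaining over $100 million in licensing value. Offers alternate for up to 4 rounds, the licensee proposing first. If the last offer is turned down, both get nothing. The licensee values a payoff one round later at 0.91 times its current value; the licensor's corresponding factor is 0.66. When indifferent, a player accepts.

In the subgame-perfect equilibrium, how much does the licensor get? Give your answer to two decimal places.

Round 4 (the licensor proposes): the licensee will accept anything ≥ 0, so the licensor offers 0 and keeps 100.
Round 3 (the licensee proposes): the licensor can get 100 next round, worth 0.66 × 100 = 66 now; the licensee offers that and keeps 34.
Round 2 (the licensor proposes): the licensee can get 34 next round, worth 0.91 × 34 = 30.94 now, so the licensor offers 30.94, keeping 69.06.
Round 1 (the licensee proposes): the licensor can get 69.06 next round, worth 0.66 × 69.06 = 45.5796 now, so the licensee offers 45.5796, keeping 54.4204.

45.58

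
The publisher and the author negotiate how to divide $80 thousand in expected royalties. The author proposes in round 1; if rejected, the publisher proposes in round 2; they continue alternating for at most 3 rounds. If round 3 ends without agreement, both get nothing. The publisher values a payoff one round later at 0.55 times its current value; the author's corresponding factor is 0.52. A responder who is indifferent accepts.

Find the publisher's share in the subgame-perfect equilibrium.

Round 3 (the author proposes): the publisher will accept anything ≥ 0, so the author offers 0 and keeps 80.
Round 2 (the publisher proposes): the author can get 80 next round, worth 0.52 × 80 = 41.6 now, so the publisher offers 41.6, keeping 38.4.
Round 1 (the author proposes): the publisher can get 38.4 next round, worth 0.55 × 38.4 = 21.12 now; the author offers that and keeps 58.88.

21.12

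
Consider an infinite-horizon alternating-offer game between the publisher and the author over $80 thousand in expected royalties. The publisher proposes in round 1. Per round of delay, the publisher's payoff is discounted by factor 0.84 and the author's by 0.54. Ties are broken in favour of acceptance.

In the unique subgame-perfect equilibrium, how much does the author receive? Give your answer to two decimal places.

12.65

In a stationary SPE each proposer offers the other exactly their discounted continuation value.
If the publisher keeps x when proposing and the author keeps y when proposing, then x = 80 − 0.54y and y = 80 − 0.84x.
Solving: x = 80(1 − 0.54) / (1 − 0.84·0.54) = 36.8 / 0.5464 ≈ 67.3499.
The author gets 80 − 67.3499 ≈ 12.6501.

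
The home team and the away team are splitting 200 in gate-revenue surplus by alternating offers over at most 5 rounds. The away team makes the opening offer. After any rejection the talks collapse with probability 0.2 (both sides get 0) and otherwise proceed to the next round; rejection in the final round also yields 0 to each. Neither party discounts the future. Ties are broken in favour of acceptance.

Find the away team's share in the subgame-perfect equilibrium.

147.52

Round 5 (the away team proposes): rejection yields 0 for the home team; the away team offers 0 and keeps 200.
Round 4 (the home team proposes): rejecting gives the away team an expected 0.8 × 200 = 160, so the home team offers 160, keeping 40.
Round 3 (the away team proposes): rejecting gives the home team an expected 0.8 × 40 = 32, so the away team offers 32, keeping 168.
Round 2 (the home team proposes): rejecting gives the away team an expected 0.8 × 168 = 134.4; the home team offers that and keeps 65.6.
Round 1 (the away team proposes): rejecting gives the home team an expected 0.8 × 65.6 = 52.48; the away team offers that and keeps 147.52.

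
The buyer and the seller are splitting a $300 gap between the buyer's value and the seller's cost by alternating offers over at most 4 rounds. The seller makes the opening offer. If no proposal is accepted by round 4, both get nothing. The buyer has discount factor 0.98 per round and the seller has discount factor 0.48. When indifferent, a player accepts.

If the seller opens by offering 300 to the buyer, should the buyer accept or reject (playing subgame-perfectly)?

Work out the buyer's continuation value if the offer is rejected.
Round 4 (the buyer proposes): rejection yields 0 for the seller; the buyer offers 0 and keeps 300.
Round 3 (the seller proposes): the buyer can get 300 next round, worth 0.98 × 300 = 294 now, so the seller offers 294, keeping 6.
Round 2 (the buyer proposes): the seller can get 6 next round, worth 0.48 × 6 = 2.88 now; the buyer offers that and keeps 297.12.
So by rejecting in round 1, the buyer gets 297.12 next round, worth 0.98 × 297.12 = 291.1776 now.
Offer 300 ≥ 291.1776, so the buyer accepts.

Accept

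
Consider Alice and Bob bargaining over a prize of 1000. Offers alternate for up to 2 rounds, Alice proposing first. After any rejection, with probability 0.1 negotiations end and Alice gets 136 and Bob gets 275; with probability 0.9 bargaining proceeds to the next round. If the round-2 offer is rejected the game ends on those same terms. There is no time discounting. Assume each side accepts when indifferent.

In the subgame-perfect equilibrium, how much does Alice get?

194.9

Round 2 (Bob proposes): Alice gets 136 if talks fail, so Bob offers 136 and keeps 864.
Round 1 (Alice proposes): rejecting gives Bob an expected 0.9 × 864 + 0.1 × 275 = 805.1. Alice offers 805.1 and keeps 1000 − 805.1 = 194.9.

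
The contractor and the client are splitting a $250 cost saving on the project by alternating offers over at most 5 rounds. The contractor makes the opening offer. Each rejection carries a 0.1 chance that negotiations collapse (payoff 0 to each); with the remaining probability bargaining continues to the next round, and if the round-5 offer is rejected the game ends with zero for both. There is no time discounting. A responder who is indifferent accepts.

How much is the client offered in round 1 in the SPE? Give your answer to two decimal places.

40.73

Round 5 (the contractor proposes): the client will accept anything ≥ 0, so the contractor offers 0 and keeps 250.
Round 4 (the client proposes): rejecting gives the contractor an expected 0.9 × 250 = 225. The client offers 225 and keeps 250 − 225 = 25.
Round 3 (the contractor proposes): rejecting gives the client an expected 0.9 × 25 = 22.5. The contractor offers 22.5 and keeps 250 − 22.5 = 227.5.
Round 2 (the client proposes): rejecting gives the contractor an expected 0.9 × 227.5 = 204.75, so the client offers 204.75, keeping 45.25.
Round 1 (the contractor proposes): rejecting gives the client an expected 0.9 × 45.25 = 40.725. The contractor offers 40.725 and keeps 250 − 40.725 = 209.275.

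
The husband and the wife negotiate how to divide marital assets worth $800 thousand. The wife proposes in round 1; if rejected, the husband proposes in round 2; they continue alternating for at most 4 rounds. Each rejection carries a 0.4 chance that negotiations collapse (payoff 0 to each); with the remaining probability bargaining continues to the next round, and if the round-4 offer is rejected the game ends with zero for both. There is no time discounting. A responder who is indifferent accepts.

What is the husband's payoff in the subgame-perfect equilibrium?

Round 4 (the husband proposes): rejection yields 0 for the wife; the husband offers 0 and keeps 800.
Round 3 (the wife proposes): rejecting gives the husband an expected 0.6 × 800 = 480; the wife offers that and keeps 320.
Round 2 (the husband proposes): rejecting gives the wife an expected 0.6 × 320 = 192, so the husband offers 192, keeping 608.
Round 1 (the wife proposes): rejecting gives the husband an expected 0.6 × 608 = 364.8; the wife offers that and keeps 435.2.

364.8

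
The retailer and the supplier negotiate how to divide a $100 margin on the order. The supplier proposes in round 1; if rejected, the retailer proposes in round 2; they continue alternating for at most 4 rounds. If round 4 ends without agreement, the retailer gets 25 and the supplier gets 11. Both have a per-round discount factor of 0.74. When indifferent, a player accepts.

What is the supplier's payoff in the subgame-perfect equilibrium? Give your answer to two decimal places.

44.70

By backward induction:
Round 4 (the retailer proposes): the supplier gets 11 if talks fail, so the retailer offers 11 and keeps 89.
Round 3 (the supplier proposes): the retailer can get 89 next round, worth 0.74 × 89 = 65.86 now, so the supplier offers 65.86, keeping 34.14.
Round 2 (the retailer proposes): the supplier can get 34.14 next round, worth 0.74 × 34.14 = 25.2636 now. The retailer offers 25.2636 and keeps 100 − 25.2636 = 74.7364.
Round 1 (the supplier proposes): the retailer can get 74.7364 next round, worth 0.74 × 74.7364 = 55.304936 now. The supplier offers 55.304936 and keeps 100 − 55.304936 = 44.695064.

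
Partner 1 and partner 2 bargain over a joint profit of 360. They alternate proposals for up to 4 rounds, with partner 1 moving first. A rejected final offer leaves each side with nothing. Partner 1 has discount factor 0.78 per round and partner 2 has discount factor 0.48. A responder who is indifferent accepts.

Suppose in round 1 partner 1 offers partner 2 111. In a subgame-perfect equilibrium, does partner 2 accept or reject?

Accept

Round 4 (partner 2 proposes): rejection yields 0 for partner 1; partner 2 offers 0 and keeps 360.
Round 3 (partner 1 proposes): partner 2 can get 360 next round, worth 0.48 × 360 = 172.8 now; partner 1 offers that and keeps 187.2.
Round 2 (partner 2 proposes): partner 1 can get 187.2 next round, worth 0.78 × 187.2 = 146.016 now. Partner 2 offers 146.016 and keeps 360 − 146.016 = 213.984.
So by rejecting in round 1, partner 2 gets 213.984 next round, worth 0.48 × 213.984 = 102.71232 now.
Offer 111 ≥ 102.71232, so partner 2 accepts.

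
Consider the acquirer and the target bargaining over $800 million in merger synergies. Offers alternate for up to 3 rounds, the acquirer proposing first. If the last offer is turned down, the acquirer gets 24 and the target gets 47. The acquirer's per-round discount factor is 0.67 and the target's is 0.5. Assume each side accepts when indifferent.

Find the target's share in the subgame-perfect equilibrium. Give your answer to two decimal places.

147.75

Solve by backward induction from round 3.
Round 3 (the acquirer proposes): the target gets 47 if talks fail, so the acquirer offers 47 and keeps 753.
Round 2 (the target proposes): the acquirer can get 753 next round, worth 0.67 × 753 = 504.51 now. The target offers 504.51 and keeps 800 − 504.51 = 295.49.
Round 1 (the acquirer proposes): the target can get 295.49 next round, worth 0.5 × 295.49 = 147.745 now. The acquirer offers 147.745 and keeps 800 − 147.745 = 652.255.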